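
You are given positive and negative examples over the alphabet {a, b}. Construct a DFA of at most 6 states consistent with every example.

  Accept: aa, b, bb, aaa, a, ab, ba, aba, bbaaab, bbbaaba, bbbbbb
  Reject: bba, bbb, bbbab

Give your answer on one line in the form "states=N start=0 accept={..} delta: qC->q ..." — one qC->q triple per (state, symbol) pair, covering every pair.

State merging on the prefix tree: take the shortest (then alphabetical) example prefix whose next move is undefined and point that move at state 0, else 1, else 2, ...; a target is out if some Accept/Reject pair would then sit in one state with the same input left (inseparable). If every existing state is out, open a new one.
a: 0a undefined. 0a->0: ok.
b: 0b undefined. 0b->0: no, aa/bba meet in 0. Open state 1: 0b->1.
ba: 1a undefined. 1a->0: ok.
bb: 1b undefined. 1b->0: no, aa/bba meet in 0. 1b->1: no, aa/bba meet in 0. Open state 2: 1b->2.
bba: 2a undefined. 2a->0: no, aa/bba meet in 0. 2a->1: no, b/bba meet in 1. 2a->2: no, bb/bba meet in 2. Open state 3: 2a->3.
bbb: 2b undefined. 2b->0: no, aa/bbb meet in 0. 2b->1: no, b/bbb meet in 1. 2b->2: no, bb/bbb meet in 2. 2b->3: ok.
bbaa: 3a undefined. 3a->0: no, b/bbbab meet in 1. 3a->1: no, bb/bbbab meet in 2. 3a->2: ok.
bbbb: 3b undefined. 3b->0: ok.
All examples now run through 4 states with every (state, symbol) defined. Accept strings end in {0,1,2}, Reject strings end in {3}; accept={0,1,2}.

states=4 start=0 accept={0,1,2} delta: 0a->0 0b->1 1a->0 1b->2 2a->3 2b->3 3a->2 3b->0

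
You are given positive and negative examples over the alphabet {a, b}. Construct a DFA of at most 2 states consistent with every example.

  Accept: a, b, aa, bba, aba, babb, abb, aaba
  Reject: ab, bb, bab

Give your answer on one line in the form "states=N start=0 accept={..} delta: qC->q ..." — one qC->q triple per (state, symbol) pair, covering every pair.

Grow the machine one transition at a time. Run the examples from 0; the earliest place one falls off (shortest prefix, ties alphabetical) gets sent to the lowest-numbered state that keeps every Accept/Reject pair distinguishable — a pair clashes when both reach the same state with identical unread suffix — and to a fresh state only if none does.
a: 0a undefined. 0a->0: no, b/ab meet in 0 with "b" left. Open state 1: 0a->1.
b: 0b undefined. 0b->0: no, b/bb meet in 0. 0b->1: ok.
aa: 1a undefined. 1a->0: no, a/bab meet in 1. 1a->1: ok.
ab: 1b undefined. 1b->0: ok.
All examples now run through 2 states with every (state, symbol) defined. Accept strings end in {1}, Reject strings end in {0}; accept={1}.

states=2 start=0 accept={1} delta: 0a->1 0b->1 1a->1 1b->0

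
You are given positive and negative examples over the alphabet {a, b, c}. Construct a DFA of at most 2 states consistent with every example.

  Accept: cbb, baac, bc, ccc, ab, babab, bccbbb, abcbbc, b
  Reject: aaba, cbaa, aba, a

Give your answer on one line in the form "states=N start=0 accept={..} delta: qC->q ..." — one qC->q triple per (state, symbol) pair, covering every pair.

Fold the examples into a partial DFA from state 0: repeatedly fix the first undefined (state, symbol) met by the shortest-then-alphabetical prefix, trying targets in increasing order and rejecting any under which an Accept and a Reject string meet in one state with the same remainder; add a state when all current targets are rejected. Accepting states are where Accept strings end.
a: 0a undefined. 0a->0: ok.
b: 0b undefined. 0b->0: no, ab/aaba meet in 0. Open state 1: 0b->1.
c: 0c undefined. 0c->0: no, ccc/a meet in 0. 0c->1: ok.
ba: 1a undefined. 1a->0: ok.
bc: 1c undefined. 1c->0: no, bc/aaba meet in 0. 1c->1: ok.
cb: 1b undefined. 1b->0: no, bccbbb/aaba meet in 0. 1b->1: ok.
All examples now run through 2 states with every (state, symbol) defined. Accept strings end in {1}, Reject strings end in {0}; accept={1}.

states=2 start=0 accept={1} delta: 0a->0 0b->1 0c->1 1a->0 1b->1 1c->1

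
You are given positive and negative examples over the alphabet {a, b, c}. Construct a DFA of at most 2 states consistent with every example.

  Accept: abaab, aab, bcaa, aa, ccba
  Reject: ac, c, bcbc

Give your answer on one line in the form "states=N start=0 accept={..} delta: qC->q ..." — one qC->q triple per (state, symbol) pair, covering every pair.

states=2 start=0 accept={0} delta: 0a->0 0b->0 0c->1 1a->0 1b->0 1c->0

Fold the examples into a partial DFA from state 0: repeatedly fix the first undefined (state, symbol) met by the shortest-then-alphabetical prefix, trying targets in increasing order and rejecting any under which an Accept and a Reject string meet in one state with the same remainder; add a state when all current targets are rejected. Accepting states are where Accept strings end.
a: 0a undefined. 0a->0: ok.
b: 0b undefined. 0b->0: ok.
c: 0c undefined. 0c->0: no, abaab/ac meet in 0. Open state 1: 0c->1.
cc: 1c undefined. 1c->0: ok.
bca: 1a undefined. 1a->0: ok.
bcb: 1b undefined. 1b->0: ok.
All examples now run through 2 states with every (state, symbol) defined. Accept strings end in {0}, Reject strings end in {1}; accept={0}.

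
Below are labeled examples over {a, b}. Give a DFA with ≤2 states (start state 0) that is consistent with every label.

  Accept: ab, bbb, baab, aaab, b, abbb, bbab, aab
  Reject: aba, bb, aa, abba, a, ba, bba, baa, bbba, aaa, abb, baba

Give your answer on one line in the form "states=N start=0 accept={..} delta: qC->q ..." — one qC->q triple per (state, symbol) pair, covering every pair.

Fold the examples into a partial DFA from state 0: repeatedly fix the first undefined (state, symbol) met by the shortest-then-alphabetical prefix, trying targets in increasing order and rejecting any under which an Accept and a Reject string meet in one state with the same remainder; add a state when all current targets are rejected. Accepting states are where Accept strings end.
a: 0a undefined. 0a->0: ok.
b: 0b undefined. 0b->0: no, ab/aba meet in 0. Open state 1: 0b->1.
ba: 1a undefined. 1a->0: ok.
bb: 1b undefined. 1b->0: ok.
All examples now run through 2 states with every (state, symbol) defined. Accept strings end in {1}, Reject strings end in {0}; accept={1}.

states=2 start=0 accept={1} delta: 0a->0 0b->1 1a->0 1b->0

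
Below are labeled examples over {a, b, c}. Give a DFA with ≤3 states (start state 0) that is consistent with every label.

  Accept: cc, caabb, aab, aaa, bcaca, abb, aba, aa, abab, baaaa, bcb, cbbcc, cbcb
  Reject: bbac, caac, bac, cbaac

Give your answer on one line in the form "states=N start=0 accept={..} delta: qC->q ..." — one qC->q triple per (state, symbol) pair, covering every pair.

Grow the machine one transition at a time. Run the examples from 0; the earliest place one falls off (shortest prefix, ties alphabetical) gets sent to the lowest-numbered state that keeps every Accept/Reject pair distinguishable — a pair clashes when both reach the same state with identical unread suffix — and to a fresh state only if none does.
a: 0a undefined. 0a->0: ok.
b: 0b undefined. 0b->0: ok.
c: 0c undefined. 0c->0: no, cc/bbac meet in 0. Open state 1: 0c->1.
ca: 1a undefined. 1a->0: ok.
cb: 1b undefined. 1b->0: ok.
cc: 1c undefined. 1c->0: ok.
All examples now run through 2 states with every (state, symbol) defined. Accept strings end in {0}, Reject strings end in {1}; accept={0}.

states=2 start=0 accept={0} delta: 0a->0 0b->0 0c->1 1a->0 1b->0 1c->0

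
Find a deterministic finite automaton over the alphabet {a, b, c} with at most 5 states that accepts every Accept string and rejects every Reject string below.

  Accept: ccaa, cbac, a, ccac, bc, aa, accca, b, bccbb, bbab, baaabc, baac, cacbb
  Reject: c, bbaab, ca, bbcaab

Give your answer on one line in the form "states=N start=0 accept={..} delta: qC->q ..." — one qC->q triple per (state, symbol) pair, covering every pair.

states=4 start=0 accept={0,1} delta: 0a->0 0b->1 0c->2 1a->1 1b->2 1c->0 2a->3 2b->3 2c->1 3a->1 3b->0 3c->2

Fold the examples into a partial DFA from state 0: repeatedly fix the first undefined (state, symbol) met by the shortest-then-alphabetical prefix, trying targets in increasing order and rejecting any under which an Accept and a Reject string meet in one state with the same remainder; add a state when all current targets are rejected. Accepting states are where Accept strings end.
a: 0a undefined. 0a->0: ok.
b: 0b undefined. 0b->0: no, a/bbaab meet in 0. Open state 1: 0b->1.
c: 0c undefined. 0c->0: no, ccaa/c meet in 0. 0c->1: no, b/c meet in 1. Open state 2: 0c->2.
ba: 1a undefined. 1a->0: no, baac/c meet in 2. 1a->1: ok.
bb: 1b undefined. 1b->0: no, b/bbaab meet in 1. 1b->1: no, b/bbaab meet in 1. 1b->2: ok.
bc: 1c undefined. 1c->0: ok.
ca: 2a undefined. 2a->0: no, a/ca meet in 0. 2a->1: no, b/ca meet in 1. 2a->2: no, bbab/bbaab meet in 2 with "b" left. Open state 3: 2a->3.
cb: 2b undefined. 2b->0: no, cbac/c meet in 2. 2b->1: no, bccbb/c meet in 2. 2b->2: no, bccbb/c meet in 2. 2b->3: ok.
cc: 2c undefined. 2c->0: no, ccac/c meet in 2. 2c->1: ok.
cac: 3c undefined. 3c->0: no, cacbb/c meet in 2. 3c->1: no, cacbb/ca meet in 3. 3c->2: ok.
cba: 3a undefined. 3a->0: no, ccaa/bbaab meet in 1. 3a->1: ok.
bbab: 3b undefined. 3b->0: ok.
All examples now run through 4 states with every (state, symbol) defined. Accept strings end in {0,1}, Reject strings end in {2,3}; accept={0,1}.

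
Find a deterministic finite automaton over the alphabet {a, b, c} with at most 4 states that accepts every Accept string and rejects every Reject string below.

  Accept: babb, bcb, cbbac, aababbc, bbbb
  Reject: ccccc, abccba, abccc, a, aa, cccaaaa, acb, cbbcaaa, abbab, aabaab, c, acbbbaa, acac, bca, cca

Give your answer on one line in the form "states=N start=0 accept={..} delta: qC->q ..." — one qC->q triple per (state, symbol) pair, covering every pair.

Fold the examples into a partial DFA from state 0: repeatedly fix the first undefined (state, symbol) met by the shortest-then-alphabetical prefix, trying targets in increasing order and rejecting any under which an Accept and a Reject string meet in one state with the same remainder; add a state when all current targets are rejected. Accepting states are where Accept strings end.
a: 0a undefined. 0a->0: ok.
b: 0b undefined. 0b->0: no, babb/a meet in 0. Open state 1: 0b->1.
c: 0c undefined. 0c->0: ok.
ba: 1a undefined. 1a->0: ok.
bb: 1b undefined. 1b->0: no, babb/ccccc meet in 0. 1b->1: no, babb/acb meet in 1. Open state 2: 1b->2.
bc: 1c undefined. 1c->0: no, bcb/acb meet in 1. 1c->1: ok.
bbb: 2b undefined. 2b->0: no, bbbb/abccc meet in 1. 2b->1: ok.
abba: 2a undefined. 2a->0: no, cbbac/ccccc meet in 0. 2a->1: no, babb/abbab meet in 2. 2a->2: no, babb/abccba meet in 2. Open state 3: 2a->3.
cbbc: 2c undefined. 2c->0: no, aababbc/ccccc meet in 0. 2c->1: no, aababbc/abccc meet in 1. 2c->2: ok.
abbab: 3b undefined. 3b->0: ok.
cbbac: 3c undefined. 3c->0: no, cbbac/ccccc meet in 0. 3c->1: no, cbbac/abccc meet in 1. 3c->2: ok.
cbbcaa: 3a undefined. 3a->0: ok.
All examples now run through 4 states with every (state, symbol) defined. Accept strings end in {2}, Reject strings end in {0,1,3}; accept={2}.

states=4 start=0 accept={2} delta: 0a->0 0b->1 0c->0 1a->0 1b->2 1c->1 2a->3 2b->1 2c->2 3a->0 3b->0 3c->2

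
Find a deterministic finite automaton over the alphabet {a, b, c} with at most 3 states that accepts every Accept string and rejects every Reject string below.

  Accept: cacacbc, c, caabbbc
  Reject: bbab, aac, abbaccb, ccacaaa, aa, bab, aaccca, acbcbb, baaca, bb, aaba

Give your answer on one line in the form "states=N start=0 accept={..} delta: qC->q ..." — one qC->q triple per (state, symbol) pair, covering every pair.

State merging on the prefix tree: take the shortest (then alphabetical) example prefix whose next move is undefined and point that move at state 0, else 1, else 2, ...; a target is out if some Accept/Reject pair would then sit in one state with the same input left (inseparable). If every existing state is out, open a new one.
a: 0a undefined. 0a->0: no, c/aac meet in 0 with "c" left. Open state 1: 0a->1.
b: 0b undefined. 0b->0: ok.
c: 0c undefined. 0c->0: no, c/bb meet in 0. 0c->1: ok.
aa: 1a undefined. 1a->0: no, c/aac meet in 1. 1a->1: no, c/aa meet in 1. Open state 2: 1a->2.
ab: 1b undefined. 1b->0: ok.
ac: 1c undefined. 1c->0: ok.
aab: 2b undefined. 2b->0: no, c/aaba meet in 1. 2b->1: ok.
aac: 2c undefined. 2c->0: no, cacacbc/aaccca meet in 1. 2c->1: no, cacacbc/aac meet in 1. 2c->2: ok.
caa: 2a undefined. 2a->0: ok.
All examples now run through 3 states with every (state, symbol) defined. Accept strings end in {1}, Reject strings end in {0,2}; accept={1}.

states=3 start=0 accept={1} delta: 0a->1 0b->0 0c->1 1a->2 1b->0 1c->0 2a->0 2b->1 2c->2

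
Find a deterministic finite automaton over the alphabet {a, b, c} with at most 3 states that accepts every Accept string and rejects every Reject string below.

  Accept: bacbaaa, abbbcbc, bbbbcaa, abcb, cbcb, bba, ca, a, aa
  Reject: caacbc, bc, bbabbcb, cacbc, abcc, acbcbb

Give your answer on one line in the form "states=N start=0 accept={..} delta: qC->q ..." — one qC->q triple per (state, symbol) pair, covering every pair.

Grow the machine one transition at a time. Run the examples from 0; the earliest place one falls off (shortest prefix, ties alphabetical) gets sent to the lowest-numbered state that keeps every Accept/Reject pair distinguishable — a pair clashes when both reach the same state with identical unread suffix — and to a fresh state only if none does.
a: 0a undefined. 0a->0: ok.
b: 0b undefined. 0b->0: no, abcb/bbabbcb meet in 0 with "cb" left. Open state 1: 0b->1.
c: 0c undefined. 0c->0: ok.
ba: 1a undefined. 1a->0: ok.
bb: 1b undefined. 1b->0: ok.
bc: 1c undefined. 1c->0: no, bacbaaa/caacbc meet in 0. 1c->1: ok.
All examples now run through 2 states with every (state, symbol) defined. Accept strings end in {0}, Reject strings end in {1}; accept={0}.

states=2 start=0 accept={0} delta: 0a->0 0b->1 0c->0 1a->0 1b->0 1c->1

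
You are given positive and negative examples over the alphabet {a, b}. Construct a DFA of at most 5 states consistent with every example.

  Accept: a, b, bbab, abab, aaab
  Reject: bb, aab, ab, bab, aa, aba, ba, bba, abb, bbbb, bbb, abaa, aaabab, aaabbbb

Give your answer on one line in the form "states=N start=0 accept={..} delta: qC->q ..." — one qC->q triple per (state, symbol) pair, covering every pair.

states=4 start=0 accept={0,1} delta: 0a->1 0b->1 1a->2 1b->2 2a->3 2b->2 3a->2 3b->0

Fold the examples into a partial DFA from state 0: repeatedly fix the first undefined (state, symbol) met by the shortest-then-alphabetical prefix, trying targets in increasing order and rejecting any under which an Accept and a Reject string meet in one state with the same remainder; add a state when all current targets are rejected. Accepting states are where Accept strings end.
a: 0a undefined. 0a->0: no, a/aa meet in 0. Open state 1: 0a->1.
b: 0b undefined. 0b->0: no, a/ba meet in 1. 0b->1: ok.
aa: 1a undefined. 1a->0: no, a/aab meet in 1. 1a->1: no, a/aa meet in 1. Open state 2: 1a->2.
ab: 1b undefined. 1b->0: no, a/aba meet in 1. 1b->1: no, a/bb meet in 1. 1b->2: ok.
aaa: 2a undefined. 2a->0: no, a/abaa meet in 1. 2a->1: no, a/aba meet in 1. 2a->2: no, bbab/aab meet in 2 with "b" left. Open state 3: 2a->3.
aab: 2b undefined. 2b->0: no, a/bbbb meet in 1. 2b->1: no, a/aab meet in 1. 2b->2: ok.
aaab: 3b undefined. 3b->0: ok.
abaa: 3a undefined. 3a->0: no, bbab/abaa meet in 0. 3a->1: no, a/abaa meet in 1. 3a->2: ok.
All examples now run through 4 states with every (state, symbol) defined. Accept strings end in {0,1}, Reject strings end in {2,3}; accept={0,1}.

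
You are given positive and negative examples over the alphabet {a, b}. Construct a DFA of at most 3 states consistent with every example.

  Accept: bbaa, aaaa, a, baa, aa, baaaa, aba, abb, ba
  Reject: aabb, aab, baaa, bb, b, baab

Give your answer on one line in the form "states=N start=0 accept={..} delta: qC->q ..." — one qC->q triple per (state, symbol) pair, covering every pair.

Fold the examples into a partial DFA from state 0: repeatedly fix the first undefined (state, symbol) met by the shortest-then-alphabetical prefix, trying targets in increasing order and rejecting any under which an Accept and a Reject string meet in one state with the same remainder; add a state when all current targets are rejected. Accepting states are where Accept strings end.
a: 0a undefined. 0a->0: no, abb/aabb meet in 0 with "bb" left. Open state 1: 0a->1.
b: 0b undefined. 0b->0: ok.
aa: 1a undefined. 1a->0: no, bbaa/aabb meet in 0. 1a->1: no, bbaa/baaa meet in 1. Open state 2: 1a->2.
ab: 1b undefined. 1b->0: no, abb/bb meet in 0. 1b->1: ok.
aaa: 2a undefined. 2a->0: ok.
aab: 2b undefined. 2b->0: ok.
All examples now run through 3 states with every (state, symbol) defined. Accept strings end in {1,2}, Reject strings end in {0}; accept={1,2}.

states=3 start=0 accept={1,2} delta: 0a->1 0b->0 1a->2 1b->1 2a->0 2b->0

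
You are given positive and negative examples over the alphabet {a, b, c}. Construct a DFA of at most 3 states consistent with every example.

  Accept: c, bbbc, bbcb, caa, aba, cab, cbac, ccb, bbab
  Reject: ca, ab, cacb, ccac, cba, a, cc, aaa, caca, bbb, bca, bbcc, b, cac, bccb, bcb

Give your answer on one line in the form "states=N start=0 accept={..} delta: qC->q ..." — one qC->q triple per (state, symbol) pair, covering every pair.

Grow the machine one transition at a time. Run the examples from 0; the earliest place one falls off (shortest prefix, ties alphabetical) gets sent to the lowest-numbered state that keeps every Accept/Reject pair distinguishable — a pair clashes when both reach the same state with identical unread suffix — and to a fresh state only if none does.
a: 0a undefined. 0a->0: ok.
b: 0b undefined. 0b->0: no, bbcb/bcb meet in 0 with "cb" left. Open state 1: 0b->1.
c: 0c undefined. 0c->0: no, c/ca meet in 0. 0c->1: no, c/ab meet in 1. Open state 2: 0c->2.
bb: 1b undefined. 1b->0: no, bbab/ab meet in 1. 1b->1: no, bbcb/bcb meet in 1 with "cb" left. 1b->2: ok.
bc: 1c undefined. 1c->0: ok.
ca: 2a undefined. 2a->0: no, c/cac meet in 2. 2a->1: ok.
cb: 2b undefined. 2b->0: ok.
cc: 2c undefined. 2c->0: no, c/ccac meet in 2. 2c->1: ok.
aba: 1a undefined. 1a->0: no, c/ccac meet in 2. 1a->1: no, caa/ca meet in 1. 1a->2: ok.
All examples now run through 3 states with every (state, symbol) defined. Accept strings end in {2}, Reject strings end in {0,1}; accept={2}.

states=3 start=0 accept={2} delta: 0a->0 0b->1 0c->2 1a->2 1b->2 1c->0 2a->1 2b->0 2c->1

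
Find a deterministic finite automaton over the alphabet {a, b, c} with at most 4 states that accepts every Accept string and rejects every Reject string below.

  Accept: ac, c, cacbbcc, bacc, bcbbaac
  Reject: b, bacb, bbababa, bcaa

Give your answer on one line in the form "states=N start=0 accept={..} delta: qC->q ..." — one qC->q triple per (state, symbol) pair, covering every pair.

Fold the examples into a partial DFA from state 0: repeatedly fix the first undefined (state, symbol) met by the shortest-then-alphabetical prefix, trying targets in increasing order and rejecting any under which an Accept and a Reject string meet in one state with the same remainder; add a state when all current targets are rejected. Accepting states are where Accept strings end.
a: 0a undefined. 0a->0: ok.
b: 0b undefined. 0b->0: ok.
c: 0c undefined. 0c->0: no, ac/b meet in 0. Open state 1: 0c->1.
ca: 1a undefined. 1a->0: ok.
bcb: 1b undefined. 1b->0: ok.
bacc: 1c undefined. 1c->0: no, cacbbcc/b meet in 0. 1c->1: ok.
All examples now run through 2 states with every (state, symbol) defined. Accept strings end in {1}, Reject strings end in {0}; accept={1}.

states=2 start=0 accept={1} delta: 0a->0 0b->0 0c->1 1a->0 1b->0 1c->1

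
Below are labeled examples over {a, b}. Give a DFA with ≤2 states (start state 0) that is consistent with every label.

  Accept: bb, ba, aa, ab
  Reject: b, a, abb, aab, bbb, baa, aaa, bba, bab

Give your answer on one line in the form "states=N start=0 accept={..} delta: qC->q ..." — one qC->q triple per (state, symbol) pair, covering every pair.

states=2 start=0 accept={0} delta: 0a->1 0b->1 1a->0 1b->0

State merging on the prefix tree: take the shortest (then alphabetical) example prefix whose next move is undefined and point that move at state 0, else 1, else 2, ...; a target is out if some Accept/Reject pair would then sit in one state with the same input left (inseparable). If every existing state is out, open a new one.
a: 0a undefined. 0a->0: no, bb/abb meet in 0 with "bb" left. Open state 1: 0a->1.
b: 0b undefined. 0b->0: no, bb/b meet in 0. 0b->1: ok.
aa: 1a undefined. 1a->0: ok.
ab: 1b undefined. 1b->0: ok.
All examples now run through 2 states with every (state, symbol) defined. Accept strings end in {0}, Reject strings end in {1}; accept={0}.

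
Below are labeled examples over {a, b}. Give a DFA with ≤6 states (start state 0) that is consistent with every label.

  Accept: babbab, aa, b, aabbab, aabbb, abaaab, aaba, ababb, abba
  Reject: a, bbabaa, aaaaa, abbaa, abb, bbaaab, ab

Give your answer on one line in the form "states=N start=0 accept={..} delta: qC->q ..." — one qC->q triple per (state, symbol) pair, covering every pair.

State merging on the prefix tree: take the shortest (then alphabetical) example prefix whose next move is undefined and point that move at state 0, else 1, else 2, ...; a target is out if some Accept/Reject pair would then sit in one state with the same input left (inseparable). If every existing state is out, open a new one.
a: 0a undefined. 0a->0: no, aa/a meet in 0. Open state 1: 0a->1.
b: 0b undefined. 0b->0: ok.
aa: 1a undefined. 1a->0: no, aabbab/bbaaab meet in 1 with "b" left. 1a->1: no, aa/a meet in 1. Open state 2: 1a->2.
ab: 1b undefined. 1b->0: no, babbab/abb meet in 0. 1b->1: ok.
aaa: 2a undefined. 2a->0: no, aa/aaaaa meet in 2. 2a->1: ok.
aab: 2b undefined. 2b->0: no, aabbab/a meet in 1. 2b->1: no, babbab/a meet in 1. 2b->2: no, aabbab/a meet in 1. Open state 3: 2b->3.
aaba: 3a undefined. 3a->0: ok.
aabb: 3b undefined. 3b->0: no, aabbab/a meet in 1. 3b->1: no, aabbb/a meet in 1. 3b->2: no, aabbab/a meet in 1. 3b->3: ok.
All examples now run through 4 states with every (state, symbol) defined. Accept strings end in {0,2,3}, Reject strings end in {1}; accept={0,2,3}.

states=4 start=0 accept={0,2,3} delta: 0a->1 0b->0 1a->2 1b->1 2a->1 2b->3 3a->0 3b->3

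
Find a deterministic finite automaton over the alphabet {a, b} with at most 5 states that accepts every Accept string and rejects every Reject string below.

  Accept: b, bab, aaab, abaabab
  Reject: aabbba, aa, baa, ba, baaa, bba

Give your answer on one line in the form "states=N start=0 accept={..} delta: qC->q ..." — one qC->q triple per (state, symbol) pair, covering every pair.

Fold the examples into a partial DFA from state 0: repeatedly fix the first undefined (state, symbol) met by the shortest-then-alphabetical prefix, trying targets in increasing order and rejecting any under which an Accept and a Reject string meet in one state with the same remainder; add a state when all current targets are rejected. Accepting states are where Accept strings end.
a: 0a undefined. 0a->0: ok.
b: 0b undefined. 0b->0: no, b/aabbba meet in 0. Open state 1: 0b->1.
ba: 1a undefined. 1a->0: ok.
bb: 1b undefined. 1b->0: ok.
All examples now run through 2 states with every (state, symbol) defined. Accept strings end in {1}, Reject strings end in {0}; accept={1}.

states=2 start=0 accept={1} delta: 0a->0 0b->1 1a->0 1b->0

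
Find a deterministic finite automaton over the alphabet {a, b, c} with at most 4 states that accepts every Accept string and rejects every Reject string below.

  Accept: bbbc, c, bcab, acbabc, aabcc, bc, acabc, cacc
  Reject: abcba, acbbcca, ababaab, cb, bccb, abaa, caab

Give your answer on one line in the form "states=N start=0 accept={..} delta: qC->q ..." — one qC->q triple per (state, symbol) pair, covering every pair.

states=3 start=0 accept={1} delta: 0a->0 0b->0 0c->1 1a->2 1b->0 1c->1 2a->0 2b->1 2c->0

Grow the machine one transition at a time. Run the examples from 0; the earliest place one falls off (shortest prefix, ties alphabetical) gets sent to the lowest-numbered state that keeps every Accept/Reject pair distinguishable — a pair clashes when both reach the same state with identical unread suffix — and to a fresh state only if none does.
a: 0a undefined. 0a->0: ok.
b: 0b undefined. 0b->0: ok.
c: 0c undefined. 0c->0: no, bbbc/abcba meet in 0. Open state 1: 0c->1.
ca: 1a undefined. 1a->0: no, bcab/ababaab meet in 0. 1a->1: no, bcab/cb meet in 1 with "b" left. Open state 2: 1a->2.
cb: 1b undefined. 1b->0: ok.
bcc: 1c undefined. 1c->0: no, aabcc/abcba meet in 0. 1c->1: ok.
caa: 2a undefined. 2a->0: ok.
cac: 2c undefined. 2c->0: ok.
acab: 2b undefined. 2b->0: no, bcab/abcba meet in 0. 2b->1: ok.
All examples now run through 3 states with every (state, symbol) defined. Accept strings end in {1}, Reject strings end in {0,2}; accept={1}.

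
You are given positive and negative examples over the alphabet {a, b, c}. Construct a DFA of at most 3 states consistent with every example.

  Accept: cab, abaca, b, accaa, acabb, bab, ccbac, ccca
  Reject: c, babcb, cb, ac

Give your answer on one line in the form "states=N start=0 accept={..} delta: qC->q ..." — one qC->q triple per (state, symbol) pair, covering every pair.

State merging on the prefix tree: take the shortest (then alphabetical) example prefix whose next move is undefined and point that move at state 0, else 1, else 2, ...; a target is out if some Accept/Reject pair would then sit in one state with the same input left (inseparable). If every existing state is out, open a new one.
a: 0a undefined. 0a->0: ok.
b: 0b undefined. 0b->0: ok.
c: 0c undefined. 0c->0: no, cab/c meet in 0. Open state 1: 0c->1.
ca: 1a undefined. 1a->0: ok.
cb: 1b undefined. 1b->0: no, cab/babcb meet in 0. 1b->1: ok.
cc: 1c undefined. 1c->0: no, ccbac/c meet in 1. 1c->1: no, ccbac/c meet in 1. Open state 2: 1c->2.
ccb: 2b undefined. 2b->0: no, ccbac/c meet in 1. 2b->1: no, ccbac/c meet in 1. 2b->2: ok.
ccc: 2c undefined. 2c->0: ok.
acca: 2a undefined. 2a->0: no, ccbac/c meet in 1. 2a->1: ok.
All examples now run through 3 states with every (state, symbol) defined. Accept strings end in {0,2}, Reject strings end in {1}; accept={0,2}.

states=3 start=0 accept={0,2} delta: 0a->0 0b->0 0c->1 1a->0 1b->1 1c->2 2a->1 2b->2 2c->0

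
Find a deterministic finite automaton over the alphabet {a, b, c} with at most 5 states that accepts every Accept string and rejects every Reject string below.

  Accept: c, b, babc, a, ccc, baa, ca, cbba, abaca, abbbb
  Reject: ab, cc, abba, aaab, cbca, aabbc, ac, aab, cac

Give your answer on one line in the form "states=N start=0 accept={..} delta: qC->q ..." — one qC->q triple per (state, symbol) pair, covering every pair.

states=5 start=0 accept={0,1,2} delta: 0a->1 0b->0 0c->2 1a->1 1b->3 1c->3 2a->1 2b->2 2c->3 3a->3 3b->4 3c->0 4a->3 4b->0 4c->3

Grow the machine one transition at a time. Run the examples from 0; the earliest place one falls off (shortest prefix, ties alphabetical) gets sent to the lowest-numbered state that keeps every Accept/Reject pair distinguishable — a pair clashes when both reach the same state with identical unread suffix — and to a fresh state only if none does.
a: 0a undefined. 0a->0: no, c/ac meet in 0 with "c" left. Open state 1: 0a->1.
b: 0b undefined. 0b->0: ok.
c: 0c undefined. 0c->0: no, c/cc meet in 0. 0c->1: no, cbba/abba meet in 1 with "bba" left. Open state 2: 0c->2.
aa: 1a undefined. 1a->0: no, c/aabbc meet in 2. 1a->1: ok.
ab: 1b undefined. 1b->0: no, c/aabbc meet in 2. 1b->1: no, babc/aabbc meet in 1 with "c" left. 1b->2: no, c/ab meet in 2. Open state 3: 1b->3.
ac: 1c undefined. 1c->0: no, b/ac meet in 0. 1c->1: no, a/ac meet in 1. 1c->2: no, c/ac meet in 2. 1c->3: ok.
ca: 2a undefined. 2a->0: no, c/cac meet in 2. 2a->1: ok.
cb: 2b undefined. 2b->0: no, a/cbca meet in 1. 2b->1: no, cbba/cbca meet in 3 with "a" left. 2b->2: ok.
cc: 2c undefined. 2c->0: no, b/cc meet in 0. 2c->1: no, a/cc meet in 1. 2c->2: no, c/cc meet in 2. 2c->3: ok.
aba: 3a undefined. 3a->0: no, b/cbca meet in 0. 3a->1: no, a/cbca meet in 1. 3a->2: no, c/cbca meet in 2. 3a->3: ok.
abb: 3b undefined. 3b->0: no, c/aabbc meet in 2. 3b->1: no, a/abba meet in 1. 3b->2: no, a/abba meet in 1. 3b->3: no, babc/aabbc meet in 3 with "c" left. Open state 4: 3b->4.
ccc: 3c undefined. 3c->0: ok.
abba: 4a undefined. 4a->0: no, b/abba meet in 0. 4a->1: no, a/abba meet in 1. 4a->2: no, c/abba meet in 2. 4a->3: ok.
abbb: 4b undefined. 4b->0: ok.
aabbc: 4c undefined. 4c->0: no, b/aabbc meet in 0. 4c->1: no, a/aabbc meet in 1. 4c->2: no, c/aabbc meet in 2. 4c->3: ok.
All examples now run through 5 states with every (state, symbol) defined. Accept strings end in {0,1,2}, Reject strings end in {3}; accept={0,1,2}.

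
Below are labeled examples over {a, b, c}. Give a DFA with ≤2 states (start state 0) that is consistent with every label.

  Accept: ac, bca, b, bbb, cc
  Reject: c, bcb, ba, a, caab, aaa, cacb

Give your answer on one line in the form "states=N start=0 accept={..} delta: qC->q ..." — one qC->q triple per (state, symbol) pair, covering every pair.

State merging on the prefix tree: take the shortest (then alphabetical) example prefix whose next move is undefined and point that move at state 0, else 1, else 2, ...; a target is out if some Accept/Reject pair would then sit in one state with the same input left (inseparable). If every existing state is out, open a new one.
a: 0a undefined. 0a->0: no, ac/c meet in 0 with "c" left. Open state 1: 0a->1.
b: 0b undefined. 0b->0: ok.
c: 0c undefined. 0c->0: no, bca/ba meet in 1. 0c->1: ok.
aa: 1a undefined. 1a->0: ok.
ac: 1c undefined. 1c->0: ok.
bcb: 1b undefined. 1b->0: no, ac/bcb meet in 0. 1b->1: ok.
All examples now run through 2 states with every (state, symbol) defined. Accept strings end in {0}, Reject strings end in {1}; accept={0}.

states=2 start=0 accept={0} delta: 0a->1 0b->0 0c->1 1a->0 1b->1 1c->0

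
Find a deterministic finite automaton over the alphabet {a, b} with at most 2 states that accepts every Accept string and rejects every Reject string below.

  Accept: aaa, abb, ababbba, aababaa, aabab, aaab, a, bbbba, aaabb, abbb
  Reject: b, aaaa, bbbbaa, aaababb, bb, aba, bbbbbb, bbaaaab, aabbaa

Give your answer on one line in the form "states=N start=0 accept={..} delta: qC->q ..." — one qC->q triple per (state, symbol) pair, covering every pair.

states=2 start=0 accept={1} delta: 0a->1 0b->0 1a->0 1b->1

Grow the machine one transition at a time. Run the examples from 0; the earliest place one falls off (shortest prefix, ties alphabetical) gets sent to the lowest-numbered state that keeps every Accept/Reject pair distinguishable — a pair clashes when both reach the same state with identical unread suffix — and to a fresh state only if none does.
a: 0a undefined. 0a->0: no, aaa/aaaa meet in 0. Open state 1: 0a->1.
b: 0b undefined. 0b->0: ok.
aa: 1a undefined. 1a->0: ok.
ab: 1b undefined. 1b->0: no, aaa/aba meet in 1. 1b->1: ok.
All examples now run through 2 states with every (state, symbol) defined. Accept strings end in {1}, Reject strings end in {0}; accept={1}.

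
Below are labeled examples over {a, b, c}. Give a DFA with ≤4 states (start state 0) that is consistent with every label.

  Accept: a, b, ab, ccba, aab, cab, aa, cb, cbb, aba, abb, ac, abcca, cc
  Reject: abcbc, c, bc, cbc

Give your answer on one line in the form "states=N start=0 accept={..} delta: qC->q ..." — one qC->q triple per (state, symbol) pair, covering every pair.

Fold the examples into a partial DFA from state 0: repeatedly fix the first undefined (state, symbol) met by the shortest-then-alphabetical prefix, trying targets in increasing order and rejecting any under which an Accept and a Reject string meet in one state with the same remainder; add a state when all current targets are rejected. Accepting states are where Accept strings end.
a: 0a undefined. 0a->0: no, ac/c meet in 0 with "c" left. Open state 1: 0a->1.
b: 0b undefined. 0b->0: ok.
c: 0c undefined. 0c->0: no, b/c meet in 0. 0c->1: no, a/c meet in 1. Open state 2: 0c->2.
aa: 1a undefined. 1a->0: ok.
ab: 1b undefined. 1b->0: ok.
ac: 1c undefined. 1c->0: ok.
ca: 2a undefined. 2a->0: ok.
cb: 2b undefined. 2b->0: ok.
cc: 2c undefined. 2c->0: ok.
All examples now run through 3 states with every (state, symbol) defined. Accept strings end in {0,1}, Reject strings end in {2}; accept={0,1}.

states=3 start=0 accept={0,1} delta: 0a->1 0b->0 0c->2 1a->0 1b->0 1c->0 2a->0 2b->0 2c->0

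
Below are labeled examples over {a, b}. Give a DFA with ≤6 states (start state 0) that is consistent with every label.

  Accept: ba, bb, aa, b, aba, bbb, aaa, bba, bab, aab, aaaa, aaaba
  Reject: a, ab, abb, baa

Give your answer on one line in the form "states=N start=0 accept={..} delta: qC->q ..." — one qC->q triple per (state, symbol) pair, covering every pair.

states=4 start=0 accept={0,2,3} delta: 0a->1 0b->2 1a->3 1b->1 2a->0 2b->2 3a->2 3b->0

Grow the machine one transition at a time. Run the examples from 0; the earliest place one falls off (shortest prefix, ties alphabetical) gets sent to the lowest-numbered state that keeps every Accept/Reject pair distinguishable — a pair clashes when both reach the same state with identical unread suffix — and to a fresh state only if none does.
a: 0a undefined. 0a->0: no, bb/abb meet in 0 with "bb" left. Open state 1: 0a->1.
b: 0b undefined. 0b->0: no, ba/a meet in 1. 0b->1: no, bb/ab meet in 1 with "b" left. Open state 2: 0b->2.
aa: 1a undefined. 1a->0: no, aaa/a meet in 1. 1a->1: no, aa/a meet in 1. 1a->2: no, aaaa/baa meet in 2 with "aa" left. Open state 3: 1a->3.
ab: 1b undefined. 1b->0: no, b/abb meet in 2. 1b->1: ok.
ba: 2a undefined. 2a->0: ok.
bb: 2b undefined. 2b->0: no, bba/a meet in 1. 2b->1: no, bb/a meet in 1. 2b->2: ok.
aaa: 3a undefined. 3a->0: no, aaaa/a meet in 1. 3a->1: no, aaa/a meet in 1. 3a->2: ok.
aab: 3b undefined. 3b->0: ok.
All examples now run through 4 states with every (state, symbol) defined. Accept strings end in {0,2,3}, Reject strings end in {1}; accept={0,2,3}.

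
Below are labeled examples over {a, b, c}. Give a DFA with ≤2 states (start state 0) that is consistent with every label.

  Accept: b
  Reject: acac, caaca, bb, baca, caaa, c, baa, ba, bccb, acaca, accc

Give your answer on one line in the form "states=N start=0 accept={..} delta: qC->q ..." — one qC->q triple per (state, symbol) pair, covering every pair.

Fold the examples into a partial DFA from state 0: repeatedly fix the first undefined (state, symbol) met by the shortest-then-alphabetical prefix, trying targets in increasing order and rejecting any under which an Accept and a Reject string meet in one state with the same remainder; add a state when all current targets are rejected. Accepting states are where Accept strings end.
a: 0a undefined. 0a->0: ok.
b: 0b undefined. 0b->0: no, b/bb meet in 0. Open state 1: 0b->1.
c: 0c undefined. 0c->0: ok.
ba: 1a undefined. 1a->0: ok.
bb: 1b undefined. 1b->0: ok.
bc: 1c undefined. 1c->0: no, b/bccb meet in 1. 1c->1: ok.
All examples now run through 2 states with every (state, symbol) defined. Accept strings end in {1}, Reject strings end in {0}; accept={1}.

states=2 start=0 accept={1} delta: 0a->0 0b->1 0c->0 1a->0 1b->0 1c->1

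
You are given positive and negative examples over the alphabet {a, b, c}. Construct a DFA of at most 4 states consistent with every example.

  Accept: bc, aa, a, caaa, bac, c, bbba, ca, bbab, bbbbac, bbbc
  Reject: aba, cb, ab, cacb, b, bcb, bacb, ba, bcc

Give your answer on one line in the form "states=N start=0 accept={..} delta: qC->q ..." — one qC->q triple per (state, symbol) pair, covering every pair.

Grow the machine one transition at a time. Run the examples from 0; the earliest place one falls off (shortest prefix, ties alphabetical) gets sent to the lowest-numbered state that keeps every Accept/Reject pair distinguishable — a pair clashes when both reach the same state with identical unread suffix — and to a fresh state only if none does.
a: 0a undefined. 0a->0: ok.
b: 0b undefined. 0b->0: no, aa/aba meet in 0. Open state 1: 0b->1.
c: 0c undefined. 0c->0: ok.
ba: 1a undefined. 1a->0: no, aa/aba meet in 0. 1a->1: ok.
bb: 1b undefined. 1b->0: no, bbba/aba meet in 1. 1b->1: no, bbba/aba meet in 1. Open state 2: 1b->2.
bc: 1c undefined. 1c->0: no, bc/bcc meet in 0. 1c->1: no, bc/aba meet in 1. 1c->2: ok.
bba: 2a undefined. 2a->0: no, bbab/aba meet in 1. 2a->1: ok.
bbb: 2b undefined. 2b->0: no, aa/bcb meet in 0. 2b->1: no, bbba/aba meet in 1. 2b->2: no, bc/bcb meet in 2. Open state 3: 2b->3.
bcc: 2c undefined. 2c->0: no, aa/bcc meet in 0. 2c->1: ok.
bbba: 3a undefined. 3a->0: ok.
bbbb: 3b undefined. 3b->0: ok.
bbbc: 3c undefined. 3c->0: ok.
All examples now run through 4 states with every (state, symbol) defined. Accept strings end in {0,2}, Reject strings end in {1,3}; accept={0,2}.

states=4 start=0 accept={0,2} delta: 0a->0 0b->1 0c->0 1a->1 1b->2 1c->2 2a->1 2b->3 2c->1 3a->0 3b->0 3c->0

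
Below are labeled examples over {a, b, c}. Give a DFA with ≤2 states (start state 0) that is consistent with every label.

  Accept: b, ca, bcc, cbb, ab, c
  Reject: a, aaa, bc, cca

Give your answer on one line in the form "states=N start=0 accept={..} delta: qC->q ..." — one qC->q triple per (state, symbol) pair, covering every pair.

states=2 start=0 accept={1} delta: 0a->0 0b->1 0c->1 1a->1 1b->0 1c->0

State merging on the prefix tree: take the shortest (then alphabetical) example prefix whose next move is undefined and point that move at state 0, else 1, else 2, ...; a target is out if some Accept/Reject pair would then sit in one state with the same input left (inseparable). If every existing state is out, open a new one.
a: 0a undefined. 0a->0: ok.
b: 0b undefined. 0b->0: no, b/a meet in 0. Open state 1: 0b->1.
c: 0c undefined. 0c->0: no, ca/a meet in 0. 0c->1: ok.
bc: 1c undefined. 1c->0: ok.
ca: 1a undefined. 1a->0: no, ca/a meet in 0. 1a->1: ok.
cb: 1b undefined. 1b->0: ok.
All examples now run through 2 states with every (state, symbol) defined. Accept strings end in {1}, Reject strings end in {0}; accept={1}.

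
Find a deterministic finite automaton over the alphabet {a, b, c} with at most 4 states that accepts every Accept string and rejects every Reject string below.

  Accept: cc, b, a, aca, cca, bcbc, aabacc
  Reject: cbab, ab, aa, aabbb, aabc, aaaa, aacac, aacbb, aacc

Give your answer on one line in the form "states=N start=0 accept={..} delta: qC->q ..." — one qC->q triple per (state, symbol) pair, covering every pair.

Fold the examples into a partial DFA from state 0: repeatedly fix the first undefined (state, symbol) met by the shortest-then-alphabetical prefix, trying targets in increasing order and rejecting any under which an Accept and a Reject string meet in one state with the same remainder; add a state when all current targets are rejected. Accepting states are where Accept strings end.
a: 0a undefined. 0a->0: no, cc/aacc meet in 0 with "cc" left. Open state 1: 0a->1.
b: 0b undefined. 0b->0: ok.
c: 0c undefined. 0c->0: ok.
aa: 1a undefined. 1a->0: no, cc/aa meet in 0. 1a->1: no, a/aa meet in 1. Open state 2: 1a->2.
ab: 1b undefined. 1b->0: no, cc/cbab meet in 0. 1b->1: no, a/cbab meet in 1. 1b->2: ok.
ac: 1c undefined. 1c->0: ok.
aaa: 2a undefined. 2a->0: no, a/aaaa meet in 1. 2a->1: ok.
aab: 2b undefined. 2b->0: no, cc/aabbb meet in 0. 2b->1: no, cc/aabc meet in 0. 2b->2: ok.
aac: 2c undefined. 2c->0: no, cc/aabc meet in 0. 2c->1: no, cc/aacc meet in 0. 2c->2: no, cc/aacac meet in 0. Open state 3: 2c->3.
aaca: 3a undefined. 3a->0: no, cc/aacac meet in 0. 3a->1: no, cc/aacac meet in 0. 3a->2: ok.
aacb: 3b undefined. 3b->0: no, cc/aacbb meet in 0. 3b->1: ok.
aacc: 3c undefined. 3c->0: no, cc/aacc meet in 0. 3c->1: no, a/aacc meet in 1. 3c->2: ok.
All examples now run through 4 states with every (state, symbol) defined. Accept strings end in {0,1}, Reject strings end in {2,3}; accept={0,1}.

states=4 start=0 accept={0,1} delta: 0a->1 0b->0 0c->0 1a->2 1b->2 1c->0 2a->1 2b->2 2c->3 3a->2 3b->1 3c->2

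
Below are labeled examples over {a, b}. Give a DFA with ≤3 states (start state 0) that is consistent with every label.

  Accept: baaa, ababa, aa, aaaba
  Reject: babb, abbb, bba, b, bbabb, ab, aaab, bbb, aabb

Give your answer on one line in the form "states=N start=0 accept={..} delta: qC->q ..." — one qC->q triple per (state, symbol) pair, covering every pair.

Grow the machine one transition at a time. Run the examples from 0; the earliest place one falls off (shortest prefix, ties alphabetical) gets sent to the lowest-numbered state that keeps every Accept/Reject pair distinguishable — a pair clashes when both reach the same state with identical unread suffix — and to a fresh state only if none does.
a: 0a undefined. 0a->0: ok.
b: 0b undefined. 0b->0: no, baaa/babb meet in 0. Open state 1: 0b->1.
ba: 1a undefined. 1a->0: ok.
bb: 1b undefined. 1b->0: no, baaa/babb meet in 0. 1b->1: no, baaa/bba meet in 0. Open state 2: 1b->2.
bba: 2a undefined. 2a->0: no, baaa/bba meet in 0. 2a->1: ok.
bbb: 2b undefined. 2b->0: no, baaa/abbb meet in 0. 2b->1: ok.
All examples now run through 3 states with every (state, symbol) defined. Accept strings end in {0}, Reject strings end in {1,2}; accept={0}.

states=3 start=0 accept={0} delta: 0a->0 0b->1 1a->0 1b->2 2a->1 2b->1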